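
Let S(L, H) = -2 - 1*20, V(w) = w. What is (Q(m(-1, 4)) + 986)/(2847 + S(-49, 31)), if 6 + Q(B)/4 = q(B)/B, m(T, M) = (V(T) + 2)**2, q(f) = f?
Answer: 966/2825 ≈ 0.34195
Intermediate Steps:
S(L, H) = -22 (S(L, H) = -2 - 20 = -22)
m(T, M) = (2 + T)**2 (m(T, M) = (T + 2)**2 = (2 + T)**2)
Q(B) = -20 (Q(B) = -24 + 4*(B/B) = -24 + 4*1 = -24 + 4 = -20)
(Q(m(-1, 4)) + 986)/(2847 + S(-49, 31)) = (-20 + 986)/(2847 - 22) = 966/2825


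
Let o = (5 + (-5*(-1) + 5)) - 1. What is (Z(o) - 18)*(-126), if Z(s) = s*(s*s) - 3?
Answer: -343098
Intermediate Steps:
o = 14 (o = (5 + (5 + 5)) - 1 = (5 + 10) - 1 = 15 - 1 = 14)
Z(s) = -3 + s**3 (Z(s) = s*s**2 - 3 = s**3 - 3 = -3 + s**3)
(Z(o) - 18)*(-126) = ((-3 + 14**3) - 18)*(-126) = ((-3 + 2744) - 18)*(-126) = (2741 - 18)*(-126) = 2723*(-126) = -343098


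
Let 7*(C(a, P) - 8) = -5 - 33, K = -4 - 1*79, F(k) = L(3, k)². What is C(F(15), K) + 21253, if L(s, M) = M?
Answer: 148789/7 ≈ 21256.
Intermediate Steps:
F(k) = k²
K = -83 (K = -4 - 79 = -83)
C(a, P) = 18/7 (C(a, P) = 8 + (-5 - 33)/7 = 8 + (⅐)*(-38) = 8 - 38/7 = 18/7)
C(F(15), K) + 21253 = 18/7 + 21253 = 148789/7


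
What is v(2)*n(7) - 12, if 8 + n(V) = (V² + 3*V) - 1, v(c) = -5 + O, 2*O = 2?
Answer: -256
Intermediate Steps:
O = 1 (O = (½)*2 = 1)
v(c) = -4 (v(c) = -5 + 1 = -4)
n(V) = -9 + V² + 3*V (n(V) = -8 + ((V² + 3*V) - 1) = -8 + (-1 + V² + 3*V) = -9 + V² + 3*V)
v(2)*n(7) - 12 = -4*(-9 + 7² + 3*7) - 12 = -4*(-9 + 49 + 21) - 12 = -4*61 - 12 = -244 - 12 = -256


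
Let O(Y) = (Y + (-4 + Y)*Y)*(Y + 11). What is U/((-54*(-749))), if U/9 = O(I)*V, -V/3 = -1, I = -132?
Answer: -1078110/749 ≈ -1439.4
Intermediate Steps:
V = 3 (V = -3*(-1) = 3)
O(Y) = (11 + Y)*(Y + Y*(-4 + Y)) (O(Y) = (Y + Y*(-4 + Y))*(11 + Y) = (11 + Y)*(Y + Y*(-4 + Y)))
U = -58217940 (U = 9*(-132*(-33 + (-132)² + 8*(-132))*3) = 9*(-132*(-33 + 17424 - 1056)*3) = 9*(-132*16335*3) = 9*(-2156220*3) = 9*(-6468660) = -58217940)
U/((-54*(-749))) = -58217940/((-54*(-749))) = -58217940/40446 = -58217940*1/40446 = -1078110/749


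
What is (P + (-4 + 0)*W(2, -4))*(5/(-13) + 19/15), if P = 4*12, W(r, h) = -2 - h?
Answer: 1376/39 ≈ 35.282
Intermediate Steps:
P = 48
(P + (-4 + 0)*W(2, -4))*(5/(-13) + 19/15) = (48 + (-4 + 0)*(-2 - 1*(-4)))*(5/(-13) + 19/15) = (48 - 4*(-2 + 4))*(5*(-1/13) + 19*(1/15)) = (48 - 4*2)*(-5/13 + 19/15) = (48 - 8)*(172/195) = 40*(172/195) = 1376/39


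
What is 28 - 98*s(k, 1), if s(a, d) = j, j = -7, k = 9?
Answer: 714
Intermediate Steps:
s(a, d) = -7
28 - 98*s(k, 1) = 28 - 98*(-7) = 28 + 686 = 714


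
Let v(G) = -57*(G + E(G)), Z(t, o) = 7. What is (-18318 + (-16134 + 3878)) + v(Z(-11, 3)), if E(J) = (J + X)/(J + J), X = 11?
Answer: -217324/7 ≈ -31046.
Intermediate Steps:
E(J) = (11 + J)/(2*J) (E(J) = (J + 11)/(J + J) = (11 + J)/((2*J)) = (11 + J)*(1/(2*J)) = (11 + J)/(2*J))
v(G) = -57*G - 57*(11 + G)/(2*G) (v(G) = -57*(G + (11 + G)/(2*G)) = -57*G - 57*(11 + G)/(2*G))
(-18318 + (-16134 + 3878)) + v(Z(-11, 3)) = (-18318 + (-16134 + 3878)) + (-57/2 - 57*7 - 627/2/7) = (-18318 - 12256) + (-57/2 - 399 - 627/2*1/7) = -30574 + (-57/2 - 399 - 627/14) = -30574 - 3306/7 = -217324/7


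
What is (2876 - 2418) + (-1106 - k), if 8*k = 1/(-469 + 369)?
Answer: -518399/800 ≈ -648.00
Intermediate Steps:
k = -1/800 (k = 1/(8*(-469 + 369)) = (⅛)/(-100) = (⅛)*(-1/100) = -1/800 ≈ -0.0012500)
(2876 - 2418) + (-1106 - k) = (2876 - 2418) + (-1106 - 1*(-1/800)) = 458 + (-1106 + 1/800) = 458 - 884799/800 = -518399/800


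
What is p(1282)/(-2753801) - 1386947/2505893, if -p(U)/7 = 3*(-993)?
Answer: -3871631422276/6900730649293 ≈ -0.56105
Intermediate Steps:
p(U) = 20853 (p(U) = -21*(-993) = -7*(-2979) = 20853)
p(1282)/(-2753801) - 1386947/2505893 = 20853/(-2753801) - 1386947/2505893 = 20853*(-1/2753801) - 1386947*1/2505893 = -20853/2753801 - 1386947/2505893 = -3871631422276/6900730649293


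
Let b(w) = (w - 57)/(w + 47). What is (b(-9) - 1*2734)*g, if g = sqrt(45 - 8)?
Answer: -51979*sqrt(37)/19 ≈ -16641.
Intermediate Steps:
b(w) = (-57 + w)/(47 + w)
g = sqrt(37) ≈ 6.0828
(b(-9) - 1*2734)*g = ((-57 - 9)/(47 - 9) - 1*2734)*sqrt(37) = (-66/38 - 2734)*sqrt(37) = ((1/38)*(-66) - 2734)*sqrt(37) = (-33/19 - 2734)*sqrt(37) = -51979*sqrt(37)/19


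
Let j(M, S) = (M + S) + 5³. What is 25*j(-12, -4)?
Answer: 2725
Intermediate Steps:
j(M, S) = 125 + M + S (j(M, S) = (M + S) + 125 = 125 + M + S)
25*j(-12, -4) = 25*(125 - 12 - 4) = 25*109 = 2725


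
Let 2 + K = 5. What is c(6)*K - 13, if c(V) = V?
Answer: 5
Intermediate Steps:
K = 3 (K = -2 + 5 = 3)
c(6)*K - 13 = 6*3 - 13 = 18 - 13 = 5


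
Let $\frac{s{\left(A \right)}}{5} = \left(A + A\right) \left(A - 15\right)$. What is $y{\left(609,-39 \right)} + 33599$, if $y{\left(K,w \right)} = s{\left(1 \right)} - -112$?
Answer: $33571$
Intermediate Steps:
$s{\left(A \right)} = 10 A \left(-15 + A\right)$ ($s{\left(A \right)} = 5 \left(A + A\right) \left(A - 15\right) = 5 \cdot 2 A \left(-15 + A\right) = 10 A \left(-15 + A\right)$)
$y{\left(K,w \right)} = -28$ ($y{\left(K,w \right)} = 10 \cdot 1 \left(-15 + 1\right) - -112 = 10 \cdot 1 \left(-14\right) + 112 = -140 + 112 = -28$)
$y{\left(609,-39 \right)} + 33599 = -28 + 33599 = 33571$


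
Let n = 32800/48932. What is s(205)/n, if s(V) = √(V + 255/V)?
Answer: 12233*√86674/168100 ≈ 21.424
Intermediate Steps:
n = 8200/12233 (n = 32800*(1/48932) = 8200/12233 ≈ 0.67032)
s(205)/n = √(205 + 255/205)/(8200/12233) = √(205 + 255*(1/205))*(12233/8200) = √(205 + 51/41)*(12233/8200) = √(8456/41)*(12233/8200) = (2*√86674/41)*(12233/8200) = 12233*√86674/168100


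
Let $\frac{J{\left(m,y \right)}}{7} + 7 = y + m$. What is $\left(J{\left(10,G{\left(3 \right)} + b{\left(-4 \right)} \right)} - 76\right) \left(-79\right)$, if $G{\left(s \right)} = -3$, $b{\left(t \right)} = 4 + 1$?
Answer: $3239$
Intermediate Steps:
$b{\left(t \right)} = 5$
$J{\left(m,y \right)} = -49 + 7 m + 7 y$ ($J{\left(m,y \right)} = -49 + 7 \left(y + m\right) = -49 + 7 \left(m + y\right) = -49 + \left(7 m + 7 y\right) = -49 + 7 m + 7 y$)
$\left(J{\left(10,G{\left(3 \right)} + b{\left(-4 \right)} \right)} - 76\right) \left(-79\right) = \left(\left(-49 + 7 \cdot 10 + 7 \left(-3 + 5\right)\right) - 76\right) \left(-79\right) = \left(\left(-49 + 70 + 7 \cdot 2\right) - 76\right) \left(-79\right) = \left(\left(-49 + 70 + 14\right) - 76\right) \left(-79\right) = \left(35 - 76\right) \left(-79\right) = \left(-41\right) \left(-79\right) = 3239$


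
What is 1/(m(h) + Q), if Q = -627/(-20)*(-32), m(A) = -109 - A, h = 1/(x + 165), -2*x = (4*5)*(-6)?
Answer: -225/250246 ≈ -0.00089912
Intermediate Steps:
x = 60 (x = -4*5*(-6)/2 = -10*(-6) = -½*(-120) = 60)
h = 1/225 (h = 1/(60 + 165) = 1/225 ≈ 0.0044444)
Q = -5016/5 (Q = -627*(-1)/20*(-32) = -19*(-33/20)*(-32) = (627/20)*(-32) = -5016/5 ≈ -1003.2)
1/(m(h) + Q) = 1/((-109 - 1*1/225) - 5016/5) = 1/((-109 - 1/225) - 5016/5) = 1/(-24526/225 - 5016/5) = 1/(-250246/225) = -225/250246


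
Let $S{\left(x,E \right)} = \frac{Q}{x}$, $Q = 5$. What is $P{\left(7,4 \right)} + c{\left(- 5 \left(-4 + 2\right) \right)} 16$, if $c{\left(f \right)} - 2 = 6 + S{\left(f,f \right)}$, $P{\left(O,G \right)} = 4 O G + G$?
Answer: $252$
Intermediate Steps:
$S{\left(x,E \right)} = \frac{5}{x}$
$P{\left(O,G \right)} = G + 4 G O$ ($P{\left(O,G \right)} = 4 G O + G = G + 4 G O$)
$c{\left(f \right)} = 8 + \frac{5}{f}$ ($c{\left(f \right)} = 2 + \left(6 + \frac{5}{f}\right) = 8 + \frac{5}{f}$)
$P{\left(7,4 \right)} + c{\left(- 5 \left(-4 + 2\right) \right)} 16 = 4 \left(1 + 4 \cdot 7\right) + \left(8 + \frac{5}{\left(-5\right) \left(-4 + 2\right)}\right) 16 = 4 \left(1 + 28\right) + \left(8 + \frac{5}{\left(-5\right) \left(-2\right)}\right) 16 = 4 \cdot 29 + \left(8 + \frac{5}{10}\right) 16 = 116 + \left(8 + 5 \cdot \frac{1}{10}\right) 16 = 116 + \left(8 + \frac{1}{2}\right) 16 = 116 + \frac{17}{2} \cdot 16 = 116 + 136 = 252$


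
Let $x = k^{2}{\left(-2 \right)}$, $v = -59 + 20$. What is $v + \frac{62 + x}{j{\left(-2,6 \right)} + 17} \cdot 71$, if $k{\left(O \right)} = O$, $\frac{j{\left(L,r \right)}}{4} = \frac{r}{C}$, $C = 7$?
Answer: $\frac{2475}{13} \approx 190.38$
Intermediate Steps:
$j{\left(L,r \right)} = \frac{4 r}{7}$ ($j{\left(L,r \right)} = 4 \frac{r}{7} = \frac{4 r}{7}$)
$v = -39$
$x = 4$ ($x = \left(-2\right)^{2} = 4$)
$v + \frac{62 + x}{j{\left(-2,6 \right)} + 17} \cdot 71 = -39 + \frac{62 + 4}{\frac{4}{7} \cdot 6 + 17} \cdot 71 = -39 + \frac{66}{\frac{24}{7} + 17} \cdot 71 = -39 + \frac{66}{\frac{143}{7}} \cdot 71 = -39 + 66 \cdot \frac{7}{143} \cdot 71 = -39 + \frac{42}{13} \cdot 71 = -39 + \frac{2982}{13} = \frac{2475}{13}$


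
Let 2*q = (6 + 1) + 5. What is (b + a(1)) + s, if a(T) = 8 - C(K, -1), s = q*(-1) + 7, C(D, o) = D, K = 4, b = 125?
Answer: 130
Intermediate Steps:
q = 6 (q = ((6 + 1) + 5)/2 = (7 + 5)/2 = (½)*12 = 6)
s = 1 (s = 6*(-1) + 7 = -6 + 7 = 1)
a(T) = 4 (a(T) = 8 - 1*4 = 8 - 4 = 4)
(b + a(1)) + s = (125 + 4) + 1 = 129 + 1 = 130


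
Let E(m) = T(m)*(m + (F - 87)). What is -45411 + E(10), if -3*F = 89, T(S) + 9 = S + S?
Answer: -139753/3 ≈ -46584.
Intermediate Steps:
T(S) = -9 + 2*S (T(S) = -9 + (S + S) = -9 + 2*S)
F = -89/3 (F = -⅓*89 = -89/3 ≈ -29.667)
E(m) = (-9 + 2*m)*(-350/3 + m) (E(m) = (-9 + 2*m)*(m + (-89/3 - 87)) = (-9 + 2*m)*(m - 350/3) = (-9 + 2*m)*(-350/3 + m))
-45411 + E(10) = -45411 + (-350 + 3*10)*(-9 + 2*10)/3 = -45411 + (-350 + 30)*(-9 + 20)/3 = -45411 + (⅓)*(-320)*11 = -45411 - 3520/3 = -139753/3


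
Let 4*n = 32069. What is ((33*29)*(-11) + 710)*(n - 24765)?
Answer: 657650647/4 ≈ 1.6441e+8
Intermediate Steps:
n = 32069/4 (n = (¼)*32069 = 32069/4 ≈ 8017.3)
((33*29)*(-11) + 710)*(n - 24765) = ((33*29)*(-11) + 710)*(32069/4 - 24765) = (957*(-11) + 710)*(-66991/4) = (-10527 + 710)*(-66991/4) = -9817*(-66991/4) = 657650647/4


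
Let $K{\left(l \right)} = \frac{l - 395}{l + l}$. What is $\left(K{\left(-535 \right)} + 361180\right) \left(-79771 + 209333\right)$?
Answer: $\frac{5007098787386}{107} \approx 4.6795 \cdot 10^{10}$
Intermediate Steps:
$K{\left(l \right)} = \frac{-395 + l}{2 l}$
$\left(K{\left(-535 \right)} + 361180\right) \left(-79771 + 209333\right) = \left(\frac{-395 - 535}{2 \left(-535\right)} + 361180\right) \left(-79771 + 209333\right) = \left(\frac{1}{2} \left(- \frac{1}{535}\right) \left(-930\right) + 361180\right) 129562 = \left(\frac{93}{107} + 361180\right) 129562 = \frac{38646353}{107} \cdot 129562 = \frac{5007098787386}{107}$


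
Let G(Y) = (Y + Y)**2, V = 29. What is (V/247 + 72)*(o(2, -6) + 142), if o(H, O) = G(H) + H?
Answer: 2850080/247 ≈ 11539.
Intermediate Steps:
G(Y) = 4*Y**2 (G(Y) = (2*Y)**2 = 4*Y**2)
o(H, O) = H + 4*H**2 (o(H, O) = 4*H**2 + H = H + 4*H**2)
(V/247 + 72)*(o(2, -6) + 142) = (29/247 + 72)*(2*(1 + 4*2) + 142) = (29*(1/247) + 72)*(2*(1 + 8) + 142) = (29/247 + 72)*(2*9 + 142) = 17813*(18 + 142)/247 = (17813/247)*160 = 2850080/247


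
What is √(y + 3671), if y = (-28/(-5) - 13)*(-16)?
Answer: √94735/5 ≈ 61.558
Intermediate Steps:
y = 592/5 (y = (-28*(-⅕) - 13)*(-16) = (28/5 - 13)*(-16) = -37/5*(-16) = 592/5 ≈ 118.40)
√(y + 3671) = √(592/5 + 3671) = √(18947/5) = √94735/5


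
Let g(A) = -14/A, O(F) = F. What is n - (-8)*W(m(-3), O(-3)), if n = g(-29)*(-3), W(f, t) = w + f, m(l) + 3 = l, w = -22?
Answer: -6538/29 ≈ -225.45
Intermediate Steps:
m(l) = -3 + l
W(f, t) = -22 + f
n = -42/29 (n = -14/(-29)*(-3) = -14*(-1/29)*(-3) = (14/29)*(-3) = -42/29 ≈ -1.4483)
n - (-8)*W(m(-3), O(-3)) = -42/29 - (-8)*(-22 + (-3 - 3)) = -42/29 - (-8)*(-22 - 6) = -42/29 - (-8)*(-28) = -42/29 - 1*224 = -42/29 - 224 = -6538/29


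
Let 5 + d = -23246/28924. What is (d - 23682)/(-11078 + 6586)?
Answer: 342573017/64963304 ≈ 5.2733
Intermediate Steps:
d = -83933/14462 (d = -5 - 23246/28924 = -5 - 23246*1/28924 = -5 - 11623/14462 = -83933/14462 ≈ -5.8037)
(d - 23682)/(-11078 + 6586) = (-83933/14462 - 23682)/(-11078 + 6586) = -342573017/14462/(-4492) = -342573017/14462*(-1/4492) = 342573017/64963304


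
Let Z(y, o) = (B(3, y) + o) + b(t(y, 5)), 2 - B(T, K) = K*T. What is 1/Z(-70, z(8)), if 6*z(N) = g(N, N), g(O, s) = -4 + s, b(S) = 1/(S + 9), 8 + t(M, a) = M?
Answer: 23/4891 ≈ 0.0047025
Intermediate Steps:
t(M, a) = -8 + M
B(T, K) = 2 - K*T
b(S) = 1/(9 + S)
z(N) = -⅔ + N/6 (z(N) = (-4 + N)/6 = -⅔ + N/6)
Z(y, o) = 2 + o + 1/(1 + y) - 3*y (Z(y, o) = ((2 - 1*y*3) + o) + 1/(9 + (-8 + y)) = ((2 - 3*y) + o) + 1/(1 + y) = (2 + o - 3*y) + 1/(1 + y) = 2 + o + 1/(1 + y) - 3*y)
1/Z(-70, z(8)) = 1/((1 + (1 - 70)*(2 + (-⅔ + (⅙)*8) - 3*(-70)))/(1 - 70)) = 1/((1 - 69*(2 + (-⅔ + 4/3) + 210))/(-69)) = 1/(-(1 - 69*(2 + ⅔ + 210))/69) = 1/(-(1 - 69*638/3)/69) = 1/(-(1 - 14674)/69) = 1/(-1/69*(-14673)) = 1/(4891/23) = 23/4891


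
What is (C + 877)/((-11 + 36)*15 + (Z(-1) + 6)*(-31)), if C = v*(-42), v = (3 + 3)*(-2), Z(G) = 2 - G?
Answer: 1381/96 ≈ 14.385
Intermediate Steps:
v = -12 (v = 6*(-2) = -12)
C = 504 (C = -12*(-42) = 504)
(C + 877)/((-11 + 36)*15 + (Z(-1) + 6)*(-31)) = (504 + 877)/((-11 + 36)*15 + ((2 - 1*(-1)) + 6)*(-31)) = 1381/(25*15 + ((2 + 1) + 6)*(-31)) = 1381/(375 + (3 + 6)*(-31)) = 1381/(375 + 9*(-31)) = 1381/(375 - 279) = 1381/96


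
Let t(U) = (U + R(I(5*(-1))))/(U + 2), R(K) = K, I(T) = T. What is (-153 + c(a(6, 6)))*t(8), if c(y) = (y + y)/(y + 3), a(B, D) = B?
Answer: -91/2 ≈ -45.500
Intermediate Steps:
c(y) = 2*y/(3 + y) (c(y) = (2*y)/(3 + y) = 2*y/(3 + y))
t(U) = (-5 + U)/(2 + U) (t(U) = (U + 5*(-1))/(U + 2) = (U - 5)/(2 + U) = (-5 + U)/(2 + U))
(-153 + c(a(6, 6)))*t(8) = (-153 + 2*6/(3 + 6))*((-5 + 8)/(2 + 8)) = (-153 + 2*6/9)*(3/10) = (-153 + 2*6*(⅑))*((⅒)*3) = (-153 + 4/3)*(3/10) = -455/3*3/10 = -91/2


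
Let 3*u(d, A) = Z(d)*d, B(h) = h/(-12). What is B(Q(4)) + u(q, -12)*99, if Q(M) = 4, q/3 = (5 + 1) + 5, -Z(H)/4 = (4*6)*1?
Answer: -313633/3 ≈ -1.0454e+5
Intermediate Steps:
Z(H) = -96 (Z(H) = -4*4*6 = -96)
q = 33 (q = 3*((5 + 1) + 5) = 3*(6 + 5) = 3*11 = 33)
B(h) = -h/12 (B(h) = h*(-1/12) = -h/12)
u(d, A) = -32*d (u(d, A) = (-96*d)/3 = -32*d)
B(Q(4)) + u(q, -12)*99 = -1/12*4 - 32*33*99 = -1/3 - 1056*99 = -1/3 - 104544 = -313633/3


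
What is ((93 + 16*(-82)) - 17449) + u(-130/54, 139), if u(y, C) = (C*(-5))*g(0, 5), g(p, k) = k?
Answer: -22143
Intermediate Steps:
u(y, C) = -25*C (u(y, C) = (C*(-5))*5 = -5*C*5 = -25*C)
((93 + 16*(-82)) - 17449) + u(-130/54, 139) = ((93 + 16*(-82)) - 17449) - 25*139 = ((93 - 1312) - 17449) - 3475 = (-1219 - 17449) - 3475 = -18668 - 3475 = -22143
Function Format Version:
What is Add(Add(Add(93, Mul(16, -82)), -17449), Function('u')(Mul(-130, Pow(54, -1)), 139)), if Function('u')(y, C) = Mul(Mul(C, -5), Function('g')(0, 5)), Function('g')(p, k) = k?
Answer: -22143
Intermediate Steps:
Function('u')(y, C) = Mul(-25, C) (Function('u')(y, C) = Mul(Mul(C, -5), 5) = Mul(Mul(-5, C), 5) = Mul(-25, C))
Add(Add(Add(93, Mul(16, -82)), -17449), Function('u')(Mul(-130, Pow(54, -1)), 139)) = Add(Add(Add(93, Mul(16, -82)), -17449), Mul(-25, 139)) = Add(Add(Add(93, -1312), -17449), -3475) = Add(Add(-1219, -17449), -3475) = Add(-18668, -3475) = -22143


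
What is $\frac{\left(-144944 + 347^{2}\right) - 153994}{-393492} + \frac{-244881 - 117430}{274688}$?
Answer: $- \frac{23381676515}{27021882624} \approx -0.86529$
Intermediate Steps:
$\frac{\left(-144944 + 347^{2}\right) - 153994}{-393492} + \frac{-244881 - 117430}{274688} = \left(\left(-144944 + 120409\right) - 153994\right) \left(- \frac{1}{393492}\right) - \frac{362311}{274688} = \left(-24535 - 153994\right) \left(- \frac{1}{393492}\right) - \frac{362311}{274688} = \left(-178529\right) \left(- \frac{1}{393492}\right) - \frac{362311}{274688} = \frac{178529}{393492} - \frac{362311}{274688} = - \frac{23381676515}{27021882624}$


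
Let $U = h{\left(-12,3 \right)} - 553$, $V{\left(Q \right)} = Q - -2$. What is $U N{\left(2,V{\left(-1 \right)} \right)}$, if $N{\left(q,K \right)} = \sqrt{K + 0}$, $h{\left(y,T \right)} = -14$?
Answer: $-567$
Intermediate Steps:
$V{\left(Q \right)} = 2 + Q$ ($V{\left(Q \right)} = Q + 2 = 2 + Q$)
$N{\left(q,K \right)} = \sqrt{K}$
$U = -567$ ($U = -14 - 553 = -567$)
$U N{\left(2,V{\left(-1 \right)} \right)} = - 567 \sqrt{2 - 1} = - 567 \sqrt{1} = \left(-567\right) 1 = -567$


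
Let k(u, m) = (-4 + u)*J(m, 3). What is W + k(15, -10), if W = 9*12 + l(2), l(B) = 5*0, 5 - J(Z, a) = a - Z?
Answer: 20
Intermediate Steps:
J(Z, a) = 5 + Z - a (J(Z, a) = 5 - (a - Z) = 5 + (Z - a) = 5 + Z - a)
l(B) = 0
k(u, m) = (-4 + u)*(2 + m) (k(u, m) = (-4 + u)*(5 + m - 1*3) = (-4 + u)*(5 + m - 3) = (-4 + u)*(2 + m))
W = 108 (W = 9*12 + 0 = 108 + 0 = 108)
W + k(15, -10) = 108 + (-4 + 15)*(2 - 10) = 108 + 11*(-8) = 108 - 88 = 20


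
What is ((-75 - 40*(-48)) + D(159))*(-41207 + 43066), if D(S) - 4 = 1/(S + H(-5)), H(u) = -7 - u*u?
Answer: 436537816/127 ≈ 3.4373e+6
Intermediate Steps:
H(u) = -7 - u²
D(S) = 4 + 1/(-32 + S) (D(S) = 4 + 1/(S + (-7 - 1*(-5)²)) = 4 + 1/(S + (-7 - 1*25)) = 4 + 1/(S + (-7 - 25)) = 4 + 1/(S - 32) = 4 + 1/(-32 + S))
((-75 - 40*(-48)) + D(159))*(-41207 + 43066) = ((-75 - 40*(-48)) + (-127 + 4*159)/(-32 + 159))*(-41207 + 43066) = ((-75 + 1920) + (-127 + 636)/127)*1859 = (1845 + (1/127)*509)*1859 = (1845 + 509/127)*1859 = (234824/127)*1859 = 436537816/127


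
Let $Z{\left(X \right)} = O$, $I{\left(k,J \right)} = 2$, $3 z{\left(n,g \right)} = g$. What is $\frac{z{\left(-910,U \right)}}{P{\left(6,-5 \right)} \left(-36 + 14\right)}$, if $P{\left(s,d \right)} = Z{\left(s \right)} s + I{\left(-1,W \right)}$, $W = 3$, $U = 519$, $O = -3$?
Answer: $\frac{173}{352} \approx 0.49148$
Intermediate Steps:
$z{\left(n,g \right)} = \frac{g}{3}$
$Z{\left(X \right)} = -3$
$P{\left(s,d \right)} = 2 - 3 s$ ($P{\left(s,d \right)} = - 3 s + 2 = 2 - 3 s$)
$\frac{z{\left(-910,U \right)}}{P{\left(6,-5 \right)} \left(-36 + 14\right)} = \frac{\frac{1}{3} \cdot 519}{\left(2 - 18\right) \left(-36 + 14\right)} = \frac{173}{\left(2 - 18\right) \left(-22\right)} = \frac{173}{\left(-16\right) \left(-22\right)} = \frac{173}{352}$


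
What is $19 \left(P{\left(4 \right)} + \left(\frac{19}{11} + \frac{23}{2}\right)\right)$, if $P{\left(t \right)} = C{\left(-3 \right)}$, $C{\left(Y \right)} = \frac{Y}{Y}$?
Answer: $\frac{5947}{22} \approx 270.32$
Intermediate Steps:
$C{\left(Y \right)} = 1$
$P{\left(t \right)} = 1$
$19 \left(P{\left(4 \right)} + \left(\frac{19}{11} + \frac{23}{2}\right)\right) = 19 \left(1 + \left(\frac{19}{11} + \frac{23}{2}\right)\right) = 19 \left(1 + \frac{291}{22}\right) = 19 \cdot \frac{313}{22} = \frac{5947}{22}$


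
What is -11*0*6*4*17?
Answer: 0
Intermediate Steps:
-11*0*6*4*17 = -0*4*17 = -11*0*17 = 0*17 = 0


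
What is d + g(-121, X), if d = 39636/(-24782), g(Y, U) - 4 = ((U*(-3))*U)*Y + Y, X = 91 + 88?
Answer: 144116801688/12391 ≈ 1.1631e+7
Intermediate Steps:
X = 179
g(Y, U) = 4 + Y - 3*Y*U² (g(Y, U) = 4 + (((U*(-3))*U)*Y + Y) = 4 + (((-3*U)*U)*Y + Y) = 4 + ((-3*U²)*Y + Y) = 4 + (-3*Y*U² + Y) = 4 + (Y - 3*Y*U²) = 4 + Y - 3*Y*U²)
d = -19818/12391 (d = 39636*(-1/24782) = -19818/12391 ≈ -1.5994)
d + g(-121, X) = -19818/12391 + (4 - 121 - 3*(-121)*179²) = -19818/12391 + (4 - 121 - 3*(-121)*32041) = -19818/12391 + (4 - 121 + 11630883) = -19818/12391 + 11630766 = 144116801688/12391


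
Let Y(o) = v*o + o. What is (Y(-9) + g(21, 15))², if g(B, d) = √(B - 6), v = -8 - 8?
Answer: (135 + √15)² ≈ 19286.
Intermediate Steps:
v = -16
Y(o) = -15*o (Y(o) = -16*o + o = -15*o)
g(B, d) = √(-6 + B)
(Y(-9) + g(21, 15))² = (-15*(-9) + √(-6 + 21))² = (135 + √15)²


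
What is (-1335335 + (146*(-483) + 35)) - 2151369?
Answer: -3557187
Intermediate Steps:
(-1335335 + (146*(-483) + 35)) - 2151369 = (-1335335 + (-70518 + 35)) - 2151369 = (-1335335 - 70483) - 2151369 = -1405818 - 2151369 = -3557187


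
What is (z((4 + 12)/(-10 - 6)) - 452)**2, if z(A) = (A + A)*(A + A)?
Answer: 200704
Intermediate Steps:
z(A) = 4*A**2 (z(A) = (2*A)*(2*A) = 4*A**2)
(z((4 + 12)/(-10 - 6)) - 452)**2 = (4*((4 + 12)/(-10 - 6))**2 - 452)**2 = (4*(16/(-16))**2 - 452)**2 = (4*(16*(-1/16))**2 - 452)**2 = (4*(-1)**2 - 452)**2 = (4*1 - 452)**2 = (4 - 452)**2 = (-448)**2 = 200704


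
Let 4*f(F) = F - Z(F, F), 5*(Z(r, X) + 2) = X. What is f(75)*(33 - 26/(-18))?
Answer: 4805/9 ≈ 533.89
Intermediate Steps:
Z(r, X) = -2 + X/5
f(F) = 1/2 + F/5 (f(F) = (F - (-2 + F/5))/4 = (F + (2 - F/5))/4 = (2 + 4*F/5)/4 = 1/2 + F/5)
f(75)*(33 - 26/(-18)) = (1/2 + (1/5)*75)*(33 - 26/(-18)) = (1/2 + 15)*(33 - 26*(-1)/18) = 31*(33 - 1*(-13/9))/2 = 31*(33 + 13/9)/2 = (31/2)*(310/9) = 4805/9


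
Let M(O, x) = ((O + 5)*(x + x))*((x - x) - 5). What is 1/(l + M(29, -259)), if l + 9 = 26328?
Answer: 1/114379 ≈ 8.7429e-6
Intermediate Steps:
l = 26319 (l = -9 + 26328 = 26319)
M(O, x) = -10*x*(5 + O) (M(O, x) = ((5 + O)*(2*x))*(0 - 5) = (2*x*(5 + O))*(-5) = -10*x*(5 + O))
1/(l + M(29, -259)) = 1/(26319 - 10*(-259)*(5 + 29)) = 1/(26319 - 10*(-259)*34) = 1/(26319 + 88060) = 1/114379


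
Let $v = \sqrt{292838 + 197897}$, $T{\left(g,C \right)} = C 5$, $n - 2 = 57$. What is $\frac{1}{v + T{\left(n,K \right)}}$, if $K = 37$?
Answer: $- \frac{37}{91302} + \frac{7 \sqrt{10015}}{456510} \approx 0.0011293$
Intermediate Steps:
$n = 59$ ($n = 2 + 57 = 59$)
$T{\left(g,C \right)} = 5 C$
$v = 7 \sqrt{10015}$ ($v = \sqrt{490735} = 7 \sqrt{10015} \approx 700.52$)
$\frac{1}{v + T{\left(n,K \right)}} = \frac{1}{7 \sqrt{10015} + 5 \cdot 37} = \frac{1}{7 \sqrt{10015} + 185} = \frac{1}{185 + 7 \sqrt{10015}}$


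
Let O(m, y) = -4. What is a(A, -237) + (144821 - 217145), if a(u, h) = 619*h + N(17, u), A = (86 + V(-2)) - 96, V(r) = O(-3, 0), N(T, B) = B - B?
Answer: -219027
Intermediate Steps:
N(T, B) = 0
V(r) = -4
A = -14 (A = (86 - 4) - 96 = 82 - 96 = -14)
a(u, h) = 619*h (a(u, h) = 619*h + 0 = 619*h)
a(A, -237) + (144821 - 217145) = 619*(-237) + (144821 - 217145) = -146703 - 72324 = -219027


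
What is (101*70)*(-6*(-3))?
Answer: 127260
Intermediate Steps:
(101*70)*(-6*(-3)) = 7070*18 = 127260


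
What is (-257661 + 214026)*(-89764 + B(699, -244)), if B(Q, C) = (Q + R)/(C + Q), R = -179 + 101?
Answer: 356428125273/91 ≈ 3.9168e+9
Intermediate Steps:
R = -78
B(Q, C) = (-78 + Q)/(C + Q) (B(Q, C) = (Q - 78)/(C + Q) = (-78 + Q)/(C + Q))
(-257661 + 214026)*(-89764 + B(699, -244)) = (-257661 + 214026)*(-89764 + (-78 + 699)/(-244 + 699)) = -43635*(-89764 + 621/455) = -43635*(-40841999/455) = 356428125273/91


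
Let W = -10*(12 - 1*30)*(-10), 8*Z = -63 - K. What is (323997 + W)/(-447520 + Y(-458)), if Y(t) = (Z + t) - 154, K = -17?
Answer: -429596/597517 ≈ -0.71897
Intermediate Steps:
Z = -23/4 (Z = (-63 - 1*(-17))/8 = (-63 + 17)/8 = (1/8)*(-46) = -23/4 ≈ -5.7500)
W = -1800 (W = -10*(12 - 30)*(-10) = -10*(-18)*(-10) = 180*(-10) = -1800)
Y(t) = -639/4 + t (Y(t) = (-23/4 + t) - 154 = -639/4 + t)
(323997 + W)/(-447520 + Y(-458)) = (323997 - 1800)/(-447520 + (-639/4 - 458)) = 322197/(-447520 - 2471/4) = 322197/(-1792551/4) = 322197*(-4/1792551) = -429596/597517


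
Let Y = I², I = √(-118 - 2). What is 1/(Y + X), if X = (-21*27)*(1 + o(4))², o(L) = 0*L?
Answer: -1/687 ≈ -0.0014556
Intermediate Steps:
o(L) = 0
I = 2*I*√30 (I = √(-120) = 2*I*√30 ≈ 10.954*I)
X = -567 (X = (-21*27)*(1 + 0)² = -567*1² = -567*1 = -567)
Y = -120 (Y = (2*I*√30)² = -120)
1/(Y + X) = 1/(-120 - 567) = 1/(-687) = -1/687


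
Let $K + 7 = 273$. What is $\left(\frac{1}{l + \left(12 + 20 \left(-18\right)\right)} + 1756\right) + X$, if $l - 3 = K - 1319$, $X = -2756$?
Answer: $- \frac{1398001}{1398} \approx -1000.0$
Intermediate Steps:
$K = 266$ ($K = -7 + 273 = 266$)
$l = -1050$ ($l = 3 + \left(266 - 1319\right) = 3 - 1053 = -1050$)
$\left(\frac{1}{l + \left(12 + 20 \left(-18\right)\right)} + 1756\right) + X = \left(\frac{1}{-1050 + \left(12 + 20 \left(-18\right)\right)} + 1756\right) - 2756 = \left(\frac{1}{-1050 + \left(12 - 360\right)} + 1756\right) - 2756 = \left(\frac{1}{-1050 - 348} + 1756\right) - 2756 = \left(\frac{1}{-1398} + 1756\right) - 2756 = \left(- \frac{1}{1398} + 1756\right) - 2756 = \frac{2454887}{1398} - 2756 = - \frac{1398001}{1398}$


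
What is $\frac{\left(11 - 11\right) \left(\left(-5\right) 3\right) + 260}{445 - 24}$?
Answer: $\frac{260}{421} \approx 0.61758$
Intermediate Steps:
$\frac{\left(11 - 11\right) \left(\left(-5\right) 3\right) + 260}{445 - 24} = \frac{0 \left(-15\right) + 260}{421} = \left(0 + 260\right) \frac{1}{421} = 260 \cdot \frac{1}{421} = \frac{260}{421}$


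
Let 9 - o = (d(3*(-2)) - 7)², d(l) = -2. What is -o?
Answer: 72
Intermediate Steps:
o = -72 (o = 9 - (-2 - 7)² = 9 - 1*(-9)² = 9 - 1*81 = 9 - 81 = -72)
-o = -1*(-72) = 72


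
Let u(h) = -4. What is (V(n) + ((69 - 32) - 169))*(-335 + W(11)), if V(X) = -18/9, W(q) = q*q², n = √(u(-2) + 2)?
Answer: -133464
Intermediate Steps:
n = I*√2 (n = √(-4 + 2) = √(-2) = I*√2 ≈ 1.4142*I)
W(q) = q³
V(X) = -2 (V(X) = -18*⅑ = -2)
(V(n) + ((69 - 32) - 169))*(-335 + W(11)) = (-2 + ((69 - 32) - 169))*(-335 + 11³) = (-2 + (37 - 169))*(-335 + 1331) = (-2 - 132)*996 = -134*996 = -133464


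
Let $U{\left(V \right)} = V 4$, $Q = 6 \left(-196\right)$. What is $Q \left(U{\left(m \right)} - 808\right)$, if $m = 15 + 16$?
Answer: $804384$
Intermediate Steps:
$m = 31$
$Q = -1176$
$U{\left(V \right)} = 4 V$
$Q \left(U{\left(m \right)} - 808\right) = - 1176 \left(4 \cdot 31 - 808\right) = - 1176 \left(124 - 808\right) = \left(-1176\right) \left(-684\right) = 804384$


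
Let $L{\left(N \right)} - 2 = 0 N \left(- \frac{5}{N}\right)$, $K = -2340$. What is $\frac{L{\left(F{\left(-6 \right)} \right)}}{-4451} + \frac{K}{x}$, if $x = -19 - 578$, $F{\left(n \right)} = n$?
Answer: $\frac{3471382}{885749} \approx 3.9191$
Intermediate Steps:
$x = -597$ ($x = -19 - 578 = -597$)
$L{\left(N \right)} = 2$ ($L{\left(N \right)} = 2 + 0 N \left(- \frac{5}{N}\right) = 2 + 0 \left(- \frac{5}{N}\right) = 2 + 0 = 2$)
$\frac{L{\left(F{\left(-6 \right)} \right)}}{-4451} + \frac{K}{x} = \frac{2}{-4451} - \frac{2340}{-597} = 2 \left(- \frac{1}{4451}\right) - - \frac{780}{199} = - \frac{2}{4451} + \frac{780}{199} = \frac{3471382}{885749}$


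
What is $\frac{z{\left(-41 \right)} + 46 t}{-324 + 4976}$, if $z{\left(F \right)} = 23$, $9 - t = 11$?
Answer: $- \frac{69}{4652} \approx -0.014832$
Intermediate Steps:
$t = -2$ ($t = 9 - 11 = -2$)
$\frac{z{\left(-41 \right)} + 46 t}{-324 + 4976} = \frac{23 + 46 \left(-2\right)}{-324 + 4976} = \frac{23 - 92}{4652} = \left(-69\right) \frac{1}{4652} = - \frac{69}{4652}$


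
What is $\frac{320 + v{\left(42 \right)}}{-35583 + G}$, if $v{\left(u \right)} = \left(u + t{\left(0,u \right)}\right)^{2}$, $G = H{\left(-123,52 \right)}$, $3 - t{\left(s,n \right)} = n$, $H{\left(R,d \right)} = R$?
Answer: $- \frac{329}{35706} \approx -0.0092141$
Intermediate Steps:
$t{\left(s,n \right)} = 3 - n$
$G = -123$
$v{\left(u \right)} = 9$ ($v{\left(u \right)} = \left(u - \left(-3 + u\right)\right)^{2} = 3^{2} = 9$)
$\frac{320 + v{\left(42 \right)}}{-35583 + G} = \frac{320 + 9}{-35583 - 123} = \frac{329}{-35706} = 329 \left(- \frac{1}{35706}\right) = - \frac{329}{35706}$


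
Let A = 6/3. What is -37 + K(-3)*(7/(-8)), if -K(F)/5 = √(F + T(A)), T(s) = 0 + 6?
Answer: -37 + 35*√3/8 ≈ -29.422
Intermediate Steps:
A = 2 (A = 6*(⅓) = 2)
T(s) = 6
K(F) = -5*√(6 + F) (K(F) = -5*√(F + 6) = -5*√(6 + F))
-37 + K(-3)*(7/(-8)) = -37 + (-5*√(6 - 3))*(7/(-8)) = -37 + (-5*√3)*(7*(-⅛)) = -37 - 5*√3*(-7/8) = -37 + 35*√3/8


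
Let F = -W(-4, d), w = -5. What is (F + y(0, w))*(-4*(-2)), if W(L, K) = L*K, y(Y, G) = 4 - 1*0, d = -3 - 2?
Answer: -128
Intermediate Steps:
d = -5
y(Y, G) = 4 (y(Y, G) = 4 + 0 = 4)
W(L, K) = K*L
F = -20 (F = -(-5)*(-4) = -1*20 = -20)
(F + y(0, w))*(-4*(-2)) = (-20 + 4)*(-4*(-2)) = -16*8 = -128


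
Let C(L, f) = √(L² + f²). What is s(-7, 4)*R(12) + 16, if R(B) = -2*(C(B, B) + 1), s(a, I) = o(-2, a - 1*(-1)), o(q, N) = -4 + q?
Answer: 28 + 144*√2 ≈ 231.65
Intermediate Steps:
s(a, I) = -6 (s(a, I) = -4 - 2 = -6)
R(B) = -2 - 2*√2*√(B²) (R(B) = -2*(√(B² + B²) + 1) = -2*(√(2*B²) + 1) = -2*(√2*√(B²) + 1) = -2*(1 + √2*√(B²)) = -2 - 2*√2*√(B²))
s(-7, 4)*R(12) + 16 = -6*(-2 - 2*√2*√(12²)) + 16 = -6*(-2 - 2*√2*√144) + 16 = -6*(-2 - 2*√2*12) + 16 = -6*(-2 - 24*√2) + 16 = (12 + 144*√2) + 16 = 28 + 144*√2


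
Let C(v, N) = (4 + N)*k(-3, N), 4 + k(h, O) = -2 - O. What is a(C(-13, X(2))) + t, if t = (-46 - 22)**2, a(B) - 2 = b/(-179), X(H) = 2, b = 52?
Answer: 828002/179 ≈ 4625.7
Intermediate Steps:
k(h, O) = -6 - O (k(h, O) = -4 + (-2 - O) = -6 - O)
C(v, N) = (-6 - N)*(4 + N) (C(v, N) = (4 + N)*(-6 - N) = (-6 - N)*(4 + N))
a(B) = 306/179 (a(B) = 2 + 52/(-179) = 2 + 52*(-1/179) = 2 - 52/179 = 306/179)
t = 4624 (t = (-68)**2 = 4624)
a(C(-13, X(2))) + t = 306/179 + 4624 = 828002/179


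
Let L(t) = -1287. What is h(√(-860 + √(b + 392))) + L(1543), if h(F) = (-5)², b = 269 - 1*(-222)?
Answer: -1262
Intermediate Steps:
b = 491 (b = 269 + 222 = 491)
h(F) = 25
h(√(-860 + √(b + 392))) + L(1543) = 25 - 1287 = -1262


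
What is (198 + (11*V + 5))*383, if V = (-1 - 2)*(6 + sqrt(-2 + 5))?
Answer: 1915 - 12639*sqrt(3) ≈ -19976.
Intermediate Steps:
V = -18 - 3*sqrt(3) (V = -3*(6 + sqrt(3)) = -18 - 3*sqrt(3) ≈ -23.196)
(198 + (11*V + 5))*383 = (198 + (11*(-18 - 3*sqrt(3)) + 5))*383 = (198 + ((-198 - 33*sqrt(3)) + 5))*383 = (198 + (-193 - 33*sqrt(3)))*383 = (5 - 33*sqrt(3))*383 = 1915 - 12639*sqrt(3)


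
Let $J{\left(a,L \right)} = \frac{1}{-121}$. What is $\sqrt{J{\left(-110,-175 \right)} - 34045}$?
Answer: $\frac{i \sqrt{4119446}}{11} \approx 184.51 i$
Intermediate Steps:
$J{\left(a,L \right)} = - \frac{1}{121}$
$\sqrt{J{\left(-110,-175 \right)} - 34045} = \sqrt{- \frac{1}{121} - 34045} = \sqrt{- \frac{4119446}{121}} = \frac{i \sqrt{4119446}}{11}$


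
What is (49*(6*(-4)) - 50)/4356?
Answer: -613/2178 ≈ -0.28145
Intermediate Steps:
(49*(6*(-4)) - 50)/4356 = (49*(-24) - 50)*(1/4356) = (-1176 - 50)*(1/4356) = -1226*1/4356 = -613/2178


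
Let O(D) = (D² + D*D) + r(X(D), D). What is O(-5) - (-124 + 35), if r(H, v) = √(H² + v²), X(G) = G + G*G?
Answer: 139 + 5*√17 ≈ 159.62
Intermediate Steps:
X(G) = G + G²
O(D) = √(D² + D²*(1 + D)²) + 2*D² (O(D) = (D² + D*D) + √((D*(1 + D))² + D²) = (D² + D²) + √(D²*(1 + D)² + D²) = 2*D² + √(D² + D²*(1 + D)²) = √(D² + D²*(1 + D)²) + 2*D²)
O(-5) - (-124 + 35) = (√((-5)²*(1 + (1 - 5)²)) + 2*(-5)²) - (-124 + 35) = (√(25*(1 + (-4)²)) + 2*25) - 1*(-89) = (√(25*(1 + 16)) + 50) + 89 = (√(25*17) + 50) + 89 = (√425 + 50) + 89 = (5*√17 + 50) + 89 = (50 + 5*√17) + 89 = 139 + 5*√17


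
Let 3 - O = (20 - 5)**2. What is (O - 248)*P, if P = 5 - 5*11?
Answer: 23500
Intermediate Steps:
P = -50 (P = 5 - 55 = -50)
O = -222 (O = 3 - (20 - 5)**2 = 3 - 1*15**2 = 3 - 1*225 = 3 - 225 = -222)
(O - 248)*P = (-222 - 248)*(-50) = -470*(-50) = 23500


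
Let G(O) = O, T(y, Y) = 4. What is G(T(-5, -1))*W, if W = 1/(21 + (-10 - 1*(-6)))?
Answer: 4/17 ≈ 0.23529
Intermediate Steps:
W = 1/17 (W = 1/(21 + (-10 + 6)) = 1/(21 - 4) = 1/17 ≈ 0.058824)
G(T(-5, -1))*W = 4*(1/17) = 4/17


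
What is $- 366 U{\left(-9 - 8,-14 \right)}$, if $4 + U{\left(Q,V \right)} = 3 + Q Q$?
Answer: $-105408$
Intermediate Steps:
$U{\left(Q,V \right)} = -1 + Q^{2}$ ($U{\left(Q,V \right)} = -4 + \left(3 + Q Q\right) = -4 + \left(3 + Q^{2}\right) = -1 + Q^{2}$)
$- 366 U{\left(-9 - 8,-14 \right)} = - 366 \left(-1 + \left(-9 - 8\right)^{2}\right) = - 366 \left(-1 + \left(-17\right)^{2}\right) = - 366 \left(-1 + 289\right) = \left(-366\right) 288 = -105408$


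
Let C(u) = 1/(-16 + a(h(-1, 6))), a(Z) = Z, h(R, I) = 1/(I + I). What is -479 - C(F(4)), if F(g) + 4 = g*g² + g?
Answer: -91477/191 ≈ -478.94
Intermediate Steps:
h(R, I) = 1/(2*I)
F(g) = -4 + g + g³ (F(g) = -4 + (g*g² + g) = -4 + (g³ + g) = -4 + (g + g³) = -4 + g + g³)
C(u) = -12/191 (C(u) = 1/(-16 + (½)/6) = 1/(-16 + (½)*(⅙)) = 1/(-16 + 1/12) = 1/(-191/12) = -12/191)
-479 - C(F(4)) = -479 - 1*(-12/191) = -479 + 12/191 = -91477/191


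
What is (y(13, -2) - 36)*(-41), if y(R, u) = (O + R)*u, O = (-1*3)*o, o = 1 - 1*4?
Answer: 3280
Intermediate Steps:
o = -3 (o = 1 - 4 = -3)
O = 9 (O = -1*3*(-3) = -3*(-3) = 9)
y(R, u) = u*(9 + R) (y(R, u) = (9 + R)*u = u*(9 + R))
(y(13, -2) - 36)*(-41) = (-2*(9 + 13) - 36)*(-41) = (-2*22 - 36)*(-41) = (-44 - 36)*(-41) = -80*(-41) = 3280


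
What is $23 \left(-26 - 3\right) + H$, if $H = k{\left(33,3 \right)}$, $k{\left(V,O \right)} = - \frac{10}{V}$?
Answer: $- \frac{22021}{33} \approx -667.3$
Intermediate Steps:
$H = - \frac{10}{33} \approx -0.30303$
$23 \left(-26 - 3\right) + H = 23 \left(-26 - 3\right) - \frac{10}{33} = 23 \left(-29\right) - \frac{10}{33} = -667 - \frac{10}{33} = - \frac{22021}{33}$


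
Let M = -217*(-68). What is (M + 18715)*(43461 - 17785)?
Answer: 859401396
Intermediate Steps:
M = 14756
(M + 18715)*(43461 - 17785) = (14756 + 18715)*(43461 - 17785) = 33471*25676 = 859401396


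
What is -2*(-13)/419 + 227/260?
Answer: 101873/108940 ≈ 0.93513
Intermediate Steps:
-2*(-13)/419 + 227/260 = 26*(1/419) + 227*(1/260) = 26/419 + 227/260 = 101873/108940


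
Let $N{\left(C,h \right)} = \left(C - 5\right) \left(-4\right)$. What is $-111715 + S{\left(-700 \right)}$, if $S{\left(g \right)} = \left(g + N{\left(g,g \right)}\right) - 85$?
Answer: $-109680$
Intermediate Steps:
$N{\left(C,h \right)} = 20 - 4 C$ ($N{\left(C,h \right)} = \left(-5 + C\right) \left(-4\right) = 20 - 4 C$)
$S{\left(g \right)} = -65 - 3 g$ ($S{\left(g \right)} = \left(g - \left(-20 + 4 g\right)\right) - 85 = \left(20 - 3 g\right) - 85 = -65 - 3 g$)
$-111715 + S{\left(-700 \right)} = -111715 - -2035 = -111715 + \left(-65 + 2100\right) = -111715 + 2035 = -109680$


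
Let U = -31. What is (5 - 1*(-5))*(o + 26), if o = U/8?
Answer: 885/4 ≈ 221.25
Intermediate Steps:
o = -31/8 ≈ -3.8750
(5 - 1*(-5))*(o + 26) = (5 - 1*(-5))*(-31/8 + 26) = (5 + 5)*(177/8) = 10*(177/8) = 885/4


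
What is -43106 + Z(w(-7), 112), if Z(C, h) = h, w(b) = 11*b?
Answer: -42994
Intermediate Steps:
-43106 + Z(w(-7), 112) = -43106 + 112 = -42994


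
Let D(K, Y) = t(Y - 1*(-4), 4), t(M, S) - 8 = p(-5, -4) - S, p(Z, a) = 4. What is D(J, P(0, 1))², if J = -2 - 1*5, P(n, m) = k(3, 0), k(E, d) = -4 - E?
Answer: 64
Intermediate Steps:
P(n, m) = -7 (P(n, m) = -4 - 1*3 = -4 - 3 = -7)
J = -7 (J = -2 - 5 = -7)
t(M, S) = 12 - S (t(M, S) = 8 + (4 - S) = 12 - S)
D(K, Y) = 8 (D(K, Y) = 12 - 1*4 = 12 - 4 = 8)
D(J, P(0, 1))² = 8² = 64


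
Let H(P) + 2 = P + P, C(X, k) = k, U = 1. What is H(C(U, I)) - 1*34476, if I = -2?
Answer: -34482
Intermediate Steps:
H(P) = -2 + 2*P (H(P) = -2 + (P + P) = -2 + 2*P)
H(C(U, I)) - 1*34476 = (-2 + 2*(-2)) - 1*34476 = (-2 - 4) - 34476 = -6 - 34476 = -34482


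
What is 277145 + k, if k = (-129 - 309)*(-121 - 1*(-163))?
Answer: 258749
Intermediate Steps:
k = -18396 (k = -438*(-121 + 163) = -438*42 = -18396)
277145 + k = 277145 - 18396 = 258749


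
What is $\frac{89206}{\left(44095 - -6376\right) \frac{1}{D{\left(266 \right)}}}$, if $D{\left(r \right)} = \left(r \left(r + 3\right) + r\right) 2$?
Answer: $\frac{12813549840}{50471} \approx 2.5388 \cdot 10^{5}$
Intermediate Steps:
$D{\left(r \right)} = 2 r + 2 r \left(3 + r\right)$ ($D{\left(r \right)} = \left(r \left(3 + r\right) + r\right) 2 = \left(r + r \left(3 + r\right)\right) 2 = 2 r + 2 r \left(3 + r\right)$)
$\frac{89206}{\left(44095 - -6376\right) \frac{1}{D{\left(266 \right)}}} = \frac{89206}{\left(44095 - -6376\right) \frac{1}{2 \cdot 266 \left(4 + 266\right)}} = \frac{89206}{\left(44095 + 6376\right) \frac{1}{2 \cdot 266 \cdot 270}} = \frac{89206}{50471 \cdot \frac{1}{143640}} = \frac{89206}{\frac{50471}{143640}} = 89206 \cdot \frac{143640}{50471} = \frac{12813549840}{50471}$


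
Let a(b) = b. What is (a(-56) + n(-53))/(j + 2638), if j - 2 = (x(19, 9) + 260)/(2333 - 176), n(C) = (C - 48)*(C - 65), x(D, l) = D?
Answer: 947642/210917 ≈ 4.4930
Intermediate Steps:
n(C) = (-65 + C)*(-48 + C) (n(C) = (-48 + C)*(-65 + C) = (-65 + C)*(-48 + C))
j = 1531/719 (j = 2 + (19 + 260)/(2333 - 176) = 2 + 279/2157 = 2 + 279*(1/2157) = 2 + 93/719 = 1531/719 ≈ 2.1293)
(a(-56) + n(-53))/(j + 2638) = (-56 + (3120 + (-53)**2 - 113*(-53)))/(1531/719 + 2638) = (-56 + (3120 + 2809 + 5989))/(1898253/719) = (-56 + 11918)*(719/1898253) = 11862*(719/1898253) = 947642/210917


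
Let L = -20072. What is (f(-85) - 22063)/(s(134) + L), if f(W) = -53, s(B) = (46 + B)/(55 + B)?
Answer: 116109/105373 ≈ 1.1019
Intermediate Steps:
s(B) = (46 + B)/(55 + B)
(f(-85) - 22063)/(s(134) + L) = (-53 - 22063)/((46 + 134)/(55 + 134) - 20072) = -22116/(180/189 - 20072) = -22116/((1/189)*180 - 20072) = -22116/(20/21 - 20072) = -22116/(-421492/21) = -22116*(-21/421492) = 116109/105373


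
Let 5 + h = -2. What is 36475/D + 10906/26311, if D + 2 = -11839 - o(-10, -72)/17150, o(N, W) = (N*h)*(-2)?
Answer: -203486187667/76329342373 ≈ -2.6659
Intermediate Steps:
h = -7 (h = -5 - 2 = -7)
o(N, W) = 14*N (o(N, W) = (N*(-7))*(-2) = -7*N*(-2) = 14*N)
D = -2901043/245 (D = -2 + (-11839 - 14*(-10)/17150) = -2 + (-11839 - (-140)/17150) = -2 + (-11839 - 1*(-2/245)) = -2 + (-11839 + 2/245) = -2 - 2900553/245 = -2901043/245 ≈ -11841.)
36475/D + 10906/26311 = 36475/(-2901043/245) + 10906/26311 = 36475*(-245/2901043) + 10906*(1/26311) = -8936375/2901043 + 10906/26311 = -203486187667/76329342373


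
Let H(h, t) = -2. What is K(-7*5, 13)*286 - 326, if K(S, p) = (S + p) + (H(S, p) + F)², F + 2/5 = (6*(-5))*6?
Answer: 237713334/25 ≈ 9.5085e+6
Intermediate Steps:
F = -902/5 (F = -⅖ + (6*(-5))*6 = -⅖ - 30*6 = -⅖ - 180 = -902/5 ≈ -180.40)
K(S, p) = 831744/25 + S + p (K(S, p) = (S + p) + (-2 - 902/5)² = (S + p) + (-912/5)² = (S + p) + 831744/25 = 831744/25 + S + p)
K(-7*5, 13)*286 - 326 = (831744/25 - 7*5 + 13)*286 - 326 = (831744/25 - 35 + 13)*286 - 326 = (831194/25)*286 - 326 = 237721484/25 - 326 = 237713334/25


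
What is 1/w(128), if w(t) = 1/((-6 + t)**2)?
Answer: 14884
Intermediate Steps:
w(t) = (-6 + t)**(-2)
1/w(128) = 1/((-6 + 128)**(-2)) = 1/(122**(-2)) = 1/(1/14884) = 14884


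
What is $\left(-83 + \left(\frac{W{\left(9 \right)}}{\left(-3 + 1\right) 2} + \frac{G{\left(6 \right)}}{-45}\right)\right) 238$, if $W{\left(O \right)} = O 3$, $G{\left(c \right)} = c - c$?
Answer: $- \frac{42721}{2} \approx -21361.0$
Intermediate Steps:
$G{\left(c \right)} = 0$
$W{\left(O \right)} = 3 O$
$\left(-83 + \left(\frac{W{\left(9 \right)}}{\left(-3 + 1\right) 2} + \frac{G{\left(6 \right)}}{-45}\right)\right) 238 = \left(-83 + \left(\frac{3 \cdot 9}{\left(-3 + 1\right) 2} + \frac{0}{-45}\right)\right) 238 = \left(-83 + \left(\frac{27}{\left(-2\right) 2} + 0 \left(- \frac{1}{45}\right)\right)\right) 238 = \left(-83 + \left(\frac{27}{-4} + 0\right)\right) 238 = \left(-83 + \left(27 \left(- \frac{1}{4}\right) + 0\right)\right) 238 = \left(-83 + \left(- \frac{27}{4} + 0\right)\right) 238 = \left(-83 - \frac{27}{4}\right) 238 = \left(- \frac{359}{4}\right) 238 = - \frac{42721}{2}$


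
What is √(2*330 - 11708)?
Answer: 2*I*√2762 ≈ 105.11*I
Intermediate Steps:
√(2*330 - 11708) = √(660 - 11708) = √(-11048) = 2*I*√2762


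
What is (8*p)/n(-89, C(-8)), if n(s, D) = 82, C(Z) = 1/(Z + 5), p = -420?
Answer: -1680/41 ≈ -40.976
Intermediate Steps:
C(Z) = 1/(5 + Z)
(8*p)/n(-89, C(-8)) = (8*(-420))/82 = -3360*1/82 = -1680/41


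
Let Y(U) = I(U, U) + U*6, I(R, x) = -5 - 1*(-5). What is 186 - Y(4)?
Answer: 162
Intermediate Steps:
I(R, x) = 0 (I(R, x) = -5 + 5 = 0)
Y(U) = 6*U (Y(U) = 0 + U*6 = 0 + 6*U = 6*U)
186 - Y(4) = 186 - 6*4 = 186 - 1*24 = 186 - 24 = 162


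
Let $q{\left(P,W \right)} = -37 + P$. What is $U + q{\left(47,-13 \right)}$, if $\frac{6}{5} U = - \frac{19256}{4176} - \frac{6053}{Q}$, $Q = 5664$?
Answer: $\frac{536965}{101952} \approx 5.2668$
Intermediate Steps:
$U = - \frac{482555}{101952}$ ($U = \frac{5 \left(- \frac{19256}{4176} - \frac{6053}{5664}\right)}{6} = \frac{5 \left(\left(-19256\right) \frac{1}{4176} - \frac{6053}{5664}\right)}{6} = \frac{5 \left(- \frac{83}{18} - \frac{6053}{5664}\right)}{6} = \frac{5}{6} \left(- \frac{96511}{16992}\right) = - \frac{482555}{101952} \approx -4.7332$)
$U + q{\left(47,-13 \right)} = - \frac{482555}{101952} + \left(-37 + 47\right) = - \frac{482555}{101952} + 10 = \frac{536965}{101952}$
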